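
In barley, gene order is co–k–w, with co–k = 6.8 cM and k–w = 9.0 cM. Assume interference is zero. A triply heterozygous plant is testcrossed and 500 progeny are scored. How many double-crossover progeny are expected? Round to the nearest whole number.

Map distances give recombination frequencies of 0.068 and 0.090 for the two intervals.
With no interference, expected double-crossover frequency = 0.068 × 0.090 = 0.00612.
Expected number = 0.00612 × 500 = 3.06 ≈ 3.

3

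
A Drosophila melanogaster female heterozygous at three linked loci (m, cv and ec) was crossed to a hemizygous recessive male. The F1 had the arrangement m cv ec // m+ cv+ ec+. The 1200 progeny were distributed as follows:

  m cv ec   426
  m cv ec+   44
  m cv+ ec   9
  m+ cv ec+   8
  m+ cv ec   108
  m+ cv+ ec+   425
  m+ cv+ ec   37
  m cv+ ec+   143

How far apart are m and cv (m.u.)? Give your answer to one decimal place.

The two rarest classes, m cv+ ec and m+ cv ec+, are the double crossovers. Comparing them with the parentals, only the cv allele has switched, so cv is the middle locus and the order is ec – cv – m.
Crossovers in the cv–m interval produce the single-crossover classes m+ cv ec and m cv+ ec+ (108 + 143 = 251) plus the double crossovers (17).
RF(cv–m) = (251 + 17) / 1200 = 268/1200 = 0.2233 → 22.3 m.u.

22.3 m.u.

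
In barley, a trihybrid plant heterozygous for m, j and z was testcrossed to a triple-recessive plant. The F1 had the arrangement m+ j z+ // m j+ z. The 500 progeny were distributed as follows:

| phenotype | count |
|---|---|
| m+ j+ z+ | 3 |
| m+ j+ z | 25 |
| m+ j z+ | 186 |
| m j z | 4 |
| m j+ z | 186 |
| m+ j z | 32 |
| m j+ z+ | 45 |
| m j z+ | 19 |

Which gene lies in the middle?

j

The two rarest classes, m+ j+ z+ and m j z, are the double crossovers. Comparing them with the parentals, only the j allele has switched, so j is the middle locus and the order is z – j – m.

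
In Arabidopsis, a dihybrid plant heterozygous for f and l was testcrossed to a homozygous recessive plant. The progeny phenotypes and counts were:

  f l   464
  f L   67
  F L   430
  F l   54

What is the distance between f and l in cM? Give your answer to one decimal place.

11.9 cM

The two most frequent classes, F L (430) and f l (464), are the parental types, so the F1 was F L / f l.
The recombinant classes are F l and f L: 54 + 67 = 121.
Recombination frequency = 121/1015 = 0.1192 ≈ 11.9%, i.e. 11.9 cM.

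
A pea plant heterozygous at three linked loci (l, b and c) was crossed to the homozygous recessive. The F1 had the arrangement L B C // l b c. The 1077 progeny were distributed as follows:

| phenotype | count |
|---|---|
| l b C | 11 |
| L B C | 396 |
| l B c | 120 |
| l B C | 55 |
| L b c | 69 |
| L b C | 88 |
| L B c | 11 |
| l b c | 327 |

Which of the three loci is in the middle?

The two rarest classes, L B c and l b C, are the double crossovers. Comparing them with the parentals, only the c allele has switched, so c is the middle locus and the order is l – c – b.

c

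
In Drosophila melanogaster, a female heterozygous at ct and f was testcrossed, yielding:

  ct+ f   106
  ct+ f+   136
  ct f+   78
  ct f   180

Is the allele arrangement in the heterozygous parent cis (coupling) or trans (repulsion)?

The two most frequent classes are ct+ f+ (136) and ct f (180); these are the parental (non-recombinant) types.
So the F1 carried ct+ f+ on one chromosome and ct f on the other — the recessive alleles are on the same chromosome (cis / coupling).

cis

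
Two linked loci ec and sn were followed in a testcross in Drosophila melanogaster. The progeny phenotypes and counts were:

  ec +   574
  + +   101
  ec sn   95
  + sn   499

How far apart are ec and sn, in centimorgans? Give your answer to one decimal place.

The two most frequent classes, + sn (499) and ec + (574), are the parental types, so the F1 was + sn / ec +.
The recombinant classes are + + and ec sn: 101 + 95 = 196.
Recombination frequency = 196/1269 = 0.1545 ≈ 15.4%, i.e. 15.4 centimorgans.

15.4 centimorgans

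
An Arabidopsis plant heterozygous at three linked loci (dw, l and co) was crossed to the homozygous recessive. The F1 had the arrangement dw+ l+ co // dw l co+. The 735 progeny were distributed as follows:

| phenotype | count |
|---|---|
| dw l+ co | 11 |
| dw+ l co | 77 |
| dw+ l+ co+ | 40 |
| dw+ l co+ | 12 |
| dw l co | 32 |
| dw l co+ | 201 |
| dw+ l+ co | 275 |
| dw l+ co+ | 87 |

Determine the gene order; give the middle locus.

The two rarest classes, dw l+ co and dw+ l co+, are the double crossovers. Comparing them with the parentals, only the dw allele has switched, so dw is the middle locus and the order is co – dw – l.

dw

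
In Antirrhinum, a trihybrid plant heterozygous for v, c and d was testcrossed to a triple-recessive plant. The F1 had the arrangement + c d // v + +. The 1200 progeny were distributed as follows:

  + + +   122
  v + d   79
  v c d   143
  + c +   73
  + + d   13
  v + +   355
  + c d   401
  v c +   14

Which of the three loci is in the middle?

c

The two rarest classes, + + d and v c +, are the double crossovers. Comparing them with the parentals, only the c allele has switched, so c is the middle locus and the order is v – c – d.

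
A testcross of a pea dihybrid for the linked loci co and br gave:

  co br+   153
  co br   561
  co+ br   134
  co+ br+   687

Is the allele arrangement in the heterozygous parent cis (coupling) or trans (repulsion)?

The two most frequent classes are co+ br+ (687) and co br (561); these are the parental (non-recombinant) types.
So the F1 carried co+ br+ on one chromosome and co br on the other — the recessive alleles are on the same chromosome (cis / coupling).

cis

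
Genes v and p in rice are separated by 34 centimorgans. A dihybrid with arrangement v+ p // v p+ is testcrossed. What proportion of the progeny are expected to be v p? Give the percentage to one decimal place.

A map distance of 34 centimorgans corresponds to a recombination frequency of 0.340.
The F1 is v+ p / v p+, so v p is a recombinant gamete class with expected frequency r/2 = 0.340/2 = 0.1700.
That is 0.1700 = 17.0% of the progeny.

17.0%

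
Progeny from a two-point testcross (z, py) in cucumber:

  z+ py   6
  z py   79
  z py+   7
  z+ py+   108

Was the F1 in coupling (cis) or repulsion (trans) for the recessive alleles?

The two most frequent classes are z+ py+ (108) and z py (79); these are the parental (non-recombinant) types.
So the F1 carried z+ py+ on one chromosome and z py on the other — the recessive alleles are on the same chromosome (cis / coupling).

cis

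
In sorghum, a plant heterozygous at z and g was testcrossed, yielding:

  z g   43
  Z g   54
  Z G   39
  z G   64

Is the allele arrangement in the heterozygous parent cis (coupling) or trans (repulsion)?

trans

The two most frequent classes are Z g (54) and z G (64); these are the parental (non-recombinant) types.
So the F1 carried Z g on one chromosome and z G on the other — the recessive alleles are on opposite chromosomes (trans / repulsion).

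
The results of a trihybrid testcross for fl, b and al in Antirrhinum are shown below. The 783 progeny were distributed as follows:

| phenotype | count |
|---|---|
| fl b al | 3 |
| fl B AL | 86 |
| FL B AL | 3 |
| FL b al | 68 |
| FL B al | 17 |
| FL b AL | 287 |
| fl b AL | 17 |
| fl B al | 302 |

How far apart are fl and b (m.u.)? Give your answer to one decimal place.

5.1 m.u.

The two most frequent reciprocal classes, FL b AL and fl B al, are the parental types, so the F1 was FL b AL / fl B al.
The two rarest classes, FL B AL and fl b al, are the double crossovers. Comparing them with the parentals, only the b allele has switched, so b is the middle locus and the order is al – b – fl.
Crossovers in the b–fl interval produce the single-crossover classes fl b AL and FL B al (17 + 17 = 34) plus the double crossovers (6).
RF(b–fl) = (34 + 6) / 783 = 40/783 = 0.0511 → 5.1 m.u.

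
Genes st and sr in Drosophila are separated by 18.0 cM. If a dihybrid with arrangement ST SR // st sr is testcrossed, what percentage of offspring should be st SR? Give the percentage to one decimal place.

A map distance of 18.0 cM corresponds to a recombination frequency of 0.180.
The F1 is ST SR / st sr, so st SR is a recombinant gamete class with expected frequency r/2 = 0.180/2 = 0.0900.
That is 0.0900 = 9.0% of the progeny.

9.0%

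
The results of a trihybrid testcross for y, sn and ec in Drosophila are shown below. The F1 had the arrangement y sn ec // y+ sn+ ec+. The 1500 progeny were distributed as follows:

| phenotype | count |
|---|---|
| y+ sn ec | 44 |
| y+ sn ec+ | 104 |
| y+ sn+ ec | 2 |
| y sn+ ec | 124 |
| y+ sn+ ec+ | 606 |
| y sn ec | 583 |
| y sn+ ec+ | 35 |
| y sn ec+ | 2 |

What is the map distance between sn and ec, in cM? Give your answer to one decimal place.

The two rarest classes, y sn ec+ and y+ sn+ ec, are the double crossovers. Comparing them with the parentals, only the ec allele has switched, so ec is the middle locus and the order is sn – ec – y.
Crossovers in the sn–ec interval produce the single-crossover classes y sn+ ec and y+ sn ec+ (124 + 104 = 228) plus the double crossovers (4).
RF(sn–ec) = (228 + 4) / 1500 = 232/1500 = 0.1547 → 15.5 cM.

15.5 cM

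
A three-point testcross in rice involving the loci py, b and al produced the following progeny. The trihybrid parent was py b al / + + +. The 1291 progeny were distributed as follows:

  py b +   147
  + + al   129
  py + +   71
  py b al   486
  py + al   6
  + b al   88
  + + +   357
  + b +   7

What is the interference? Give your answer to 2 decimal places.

The two rarest classes, py + al and + b +, are the double crossovers. Comparing them with the parentals, only the b allele has switched, so b is the middle locus and the order is py – b – al.
py–b: (159 + 13)/1291 = 0.1332; b–al: (276 + 13)/1291 = 0.2239.
Expected DCO frequency = 0.1332 × 0.2239 ≈ 0.02982; observed = 13/1291 ≈ 0.01007.
Coefficient of coincidence = 0.01007/0.02982 ≈ 0.34; interference = 1 − 0.34 = 0.66.

0.66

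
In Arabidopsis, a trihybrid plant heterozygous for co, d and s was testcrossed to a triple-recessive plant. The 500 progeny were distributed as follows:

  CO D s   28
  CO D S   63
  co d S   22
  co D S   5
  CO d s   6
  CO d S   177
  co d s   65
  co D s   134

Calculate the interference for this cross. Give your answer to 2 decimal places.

The two most frequent reciprocal classes, co D s and CO d S, are the parental types, so the F1 was co D s / CO d S.
The two rarest classes, co D S and CO d s, are the double crossovers. Comparing them with the parentals, only the s allele has switched, so s is the middle locus and the order is d – s – co.
d–s: (128 + 11)/500 = 0.2780; s–co: (50 + 11)/500 = 0.1220.
Expected DCO frequency = 0.2780 × 0.1220 ≈ 0.03392; observed = 11/500 ≈ 0.02200.
Coefficient of coincidence = 0.02200/0.03392 ≈ 0.65; interference = 1 − 0.65 = 0.35.

0.35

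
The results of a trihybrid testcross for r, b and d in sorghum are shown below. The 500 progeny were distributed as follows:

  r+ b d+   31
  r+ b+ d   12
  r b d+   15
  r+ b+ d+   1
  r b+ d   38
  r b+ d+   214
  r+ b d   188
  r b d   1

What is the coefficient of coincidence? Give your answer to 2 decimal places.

The two most frequent reciprocal classes, r b+ d+ and r+ b d, are the parental types, so the F1 was r b+ d+ / r+ b d.
The two rarest classes, r+ b+ d+ and r b d, are the double crossovers. Comparing them with the parentals, only the r allele has switched, so r is the middle locus and the order is d – r – b.
d–r: (69 + 2)/500 = 0.1420; r–b: (27 + 2)/500 = 0.0580.
Expected DCO frequency = 0.1420 × 0.0580 ≈ 0.00824; observed = 2/500 ≈ 0.00400.
Coefficient of coincidence = 0.00400/0.00824 ≈ 0.49.

0.49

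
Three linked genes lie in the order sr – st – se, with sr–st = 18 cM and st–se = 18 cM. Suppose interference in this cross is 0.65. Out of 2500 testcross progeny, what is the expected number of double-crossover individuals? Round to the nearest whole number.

28

Map distances give recombination frequencies of 0.180 and 0.180 for the two intervals.
With interference 0.65 (so coincidence = 0.35), expected double-crossover frequency = 0.180 × 0.180 × 0.35 = 0.01134.
Expected number = 0.01134 × 2500 = 28.35 ≈ 28.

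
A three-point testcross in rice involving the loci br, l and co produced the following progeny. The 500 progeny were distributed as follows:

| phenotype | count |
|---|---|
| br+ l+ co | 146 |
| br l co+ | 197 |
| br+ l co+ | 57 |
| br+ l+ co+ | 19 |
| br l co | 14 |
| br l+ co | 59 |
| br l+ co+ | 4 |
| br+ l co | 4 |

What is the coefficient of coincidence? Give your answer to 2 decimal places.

0.79

The two most frequent reciprocal classes, br+ l+ co and br l co+, are the parental types, so the F1 was br+ l+ co / br l co+.
The two rarest classes, br+ l co and br l+ co+, are the double crossovers. Comparing them with the parentals, only the l allele has switched, so l is the middle locus and the order is co – l – br.
co–l: (33 + 8)/500 = 0.0820; l–br: (116 + 8)/500 = 0.2480.
Expected DCO frequency = 0.0820 × 0.2480 ≈ 0.02034; observed = 8/500 ≈ 0.01600.
Coefficient of coincidence = 0.01600/0.02034 ≈ 0.79.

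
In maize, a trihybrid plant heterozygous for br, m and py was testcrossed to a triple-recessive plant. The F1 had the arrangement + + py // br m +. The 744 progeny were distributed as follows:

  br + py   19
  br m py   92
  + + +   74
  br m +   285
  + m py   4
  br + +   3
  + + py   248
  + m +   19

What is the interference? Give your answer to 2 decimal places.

0.33

The two rarest classes, + m py and br + +, are the double crossovers. Comparing them with the parentals, only the m allele has switched, so m is the middle locus and the order is py – m – br.
py–m: (166 + 7)/744 = 0.2325; m–br: (38 + 7)/744 = 0.0605.
Expected DCO frequency = 0.2325 × 0.0605 ≈ 0.01407; observed = 7/744 ≈ 0.00941.
Coefficient of coincidence = 0.00941/0.01407 ≈ 0.67; interference = 1 − 0.67 = 0.33.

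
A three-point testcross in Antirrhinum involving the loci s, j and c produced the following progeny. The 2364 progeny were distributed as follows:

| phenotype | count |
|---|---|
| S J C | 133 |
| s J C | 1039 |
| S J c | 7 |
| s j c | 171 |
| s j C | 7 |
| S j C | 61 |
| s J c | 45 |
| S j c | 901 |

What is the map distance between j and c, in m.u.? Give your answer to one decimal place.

5.1 m.u.

The two most frequent reciprocal classes, s J C and S j c, are the parental types, so the F1 was s J C / S j c.
The two rarest classes, s j C and S J c, are the double crossovers. Comparing them with the parentals, only the j allele has switched, so j is the middle locus and the order is c – j – s.
Crossovers in the c–j interval produce the single-crossover classes s J c and S j C (45 + 61 = 106) plus the double crossovers (14).
RF(c–j) = (106 + 14) / 2364 = 120/2364 = 0.0508 → 5.1 m.u.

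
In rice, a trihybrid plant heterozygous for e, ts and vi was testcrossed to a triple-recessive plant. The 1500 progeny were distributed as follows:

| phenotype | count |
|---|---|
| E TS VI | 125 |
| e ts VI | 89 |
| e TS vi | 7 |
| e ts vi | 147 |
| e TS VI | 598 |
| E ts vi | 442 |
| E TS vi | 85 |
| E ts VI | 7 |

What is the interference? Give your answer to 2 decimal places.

The two most frequent reciprocal classes, E ts vi and e TS VI, are the parental types, so the F1 was E ts vi / e TS VI.
The two rarest classes, E ts VI and e TS vi, are the double crossovers. Comparing them with the parentals, only the vi allele has switched, so vi is the middle locus and the order is ts – vi – e.
ts–vi: (174 + 14)/1500 = 0.1253; vi–e: (272 + 14)/1500 = 0.1907.
Expected DCO frequency = 0.1253 × 0.1907 ≈ 0.02389; observed = 14/1500 ≈ 0.00933.
Coefficient of coincidence = 0.00933/0.02389 ≈ 0.39; interference = 1 − 0.39 = 0.61.

0.61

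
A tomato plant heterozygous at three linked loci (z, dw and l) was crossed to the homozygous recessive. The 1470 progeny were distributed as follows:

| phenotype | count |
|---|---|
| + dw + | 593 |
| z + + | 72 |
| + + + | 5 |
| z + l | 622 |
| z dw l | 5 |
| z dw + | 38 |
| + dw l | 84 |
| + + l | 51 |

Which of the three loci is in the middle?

The two most frequent reciprocal classes, z + l and + dw +, are the parental types, so the F1 was z + l / + dw +.
The two rarest classes, z dw l and + + +, are the double crossovers. Comparing them with the parentals, only the dw allele has switched, so dw is the middle locus and the order is l – dw – z.

dw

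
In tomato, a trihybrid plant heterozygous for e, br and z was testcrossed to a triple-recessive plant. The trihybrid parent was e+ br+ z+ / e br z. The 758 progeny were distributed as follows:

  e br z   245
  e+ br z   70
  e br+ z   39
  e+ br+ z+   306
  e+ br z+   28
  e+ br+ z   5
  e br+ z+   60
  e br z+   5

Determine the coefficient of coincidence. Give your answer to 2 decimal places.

0.70

The two rarest classes, e+ br+ z and e br z+, are the double crossovers. Comparing them with the parentals, only the z allele has switched, so z is the middle locus and the order is br – z – e.
br–z: (67 + 10)/758 = 0.1016; z–e: (130 + 10)/758 = 0.1847.
Expected DCO frequency = 0.1016 × 0.1847 ≈ 0.01877; observed = 10/758 ≈ 0.01319.
Coefficient of coincidence = 0.01319/0.01877 ≈ 0.70.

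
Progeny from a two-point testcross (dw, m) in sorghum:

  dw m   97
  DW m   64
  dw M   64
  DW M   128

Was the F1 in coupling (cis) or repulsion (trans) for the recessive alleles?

cis

The two most frequent classes are DW M (128) and dw m (97); these are the parental (non-recombinant) types.
So the F1 carried DW M on one chromosome and dw m on the other — the recessive alleles are on the same chromosome (cis / coupling).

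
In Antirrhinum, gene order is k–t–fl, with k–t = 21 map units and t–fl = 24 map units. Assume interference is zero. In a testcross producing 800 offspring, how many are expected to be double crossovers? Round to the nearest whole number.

40

Map distances give recombination frequencies of 0.210 and 0.240 for the two intervals.
With no interference, expected double-crossover frequency = 0.210 × 0.240 = 0.05040.
Expected number = 0.05040 × 800 = 40.32 ≈ 40.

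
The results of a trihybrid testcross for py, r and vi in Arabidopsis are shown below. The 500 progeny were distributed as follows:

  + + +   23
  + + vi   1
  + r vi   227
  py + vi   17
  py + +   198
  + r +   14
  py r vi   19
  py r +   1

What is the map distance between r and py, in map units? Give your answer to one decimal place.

8.8 map units

The two most frequent reciprocal classes, py + + and + r vi, are the parental types, so the F1 was py + + / + r vi.
The two rarest classes, py r + and + + vi, are the double crossovers. Comparing them with the parentals, only the r allele has switched, so r is the middle locus and the order is py – r – vi.
Crossovers in the py–r interval produce the single-crossover classes + + + and py r vi (23 + 19 = 42) plus the double crossovers (2).
RF(py–r) = (42 + 2) / 500 = 44/500 = 0.0880 → 8.8 map units.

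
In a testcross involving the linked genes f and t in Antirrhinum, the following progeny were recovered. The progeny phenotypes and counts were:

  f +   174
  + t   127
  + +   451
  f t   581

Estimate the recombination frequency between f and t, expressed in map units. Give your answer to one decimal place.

The two most frequent classes, + + (451) and f t (581), are the parental types, so the F1 was + + / f t.
The recombinant classes are + t and f +: 127 + 174 = 301.
Recombination frequency = 301/1333 = 0.2258 ≈ 22.6%, i.e. 22.6 map units.

22.6 map units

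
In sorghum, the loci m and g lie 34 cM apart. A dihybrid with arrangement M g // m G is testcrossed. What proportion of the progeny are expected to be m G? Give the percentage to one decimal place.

A map distance of 34 cM corresponds to a recombination frequency of 0.340.
The F1 is M g / m G, so m G is a parental gamete class with expected frequency (1 − r)/2 = 0.660/2 = 0.3300.
That is 0.3300 = 33.0% of the progeny.

33.0%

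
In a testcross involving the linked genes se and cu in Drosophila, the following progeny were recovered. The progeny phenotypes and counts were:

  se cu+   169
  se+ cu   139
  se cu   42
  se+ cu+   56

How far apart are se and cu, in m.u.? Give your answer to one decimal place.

24.1 m.u.

The two most frequent classes, se+ cu (139) and se cu+ (169), are the parental types, so the F1 was se+ cu / se cu+.
The recombinant classes are se+ cu+ and se cu: 56 + 42 = 98.
Recombination frequency = 98/406 = 0.2414 ≈ 24.1%, i.e. 24.1 m.u.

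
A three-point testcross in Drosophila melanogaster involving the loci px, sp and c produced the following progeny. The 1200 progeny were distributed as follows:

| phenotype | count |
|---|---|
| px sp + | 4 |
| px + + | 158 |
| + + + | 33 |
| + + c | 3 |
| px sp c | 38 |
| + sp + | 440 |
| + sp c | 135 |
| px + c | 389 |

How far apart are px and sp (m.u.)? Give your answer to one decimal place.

6.5 m.u.

The two most frequent reciprocal classes, + sp + and px + c, are the parental types, so the F1 was + sp + / px + c.
The two rarest classes, px sp + and + + c, are the double crossovers. Comparing them with the parentals, only the px allele has switched, so px is the middle locus and the order is c – px – sp.
Crossovers in the px–sp interval produce the single-crossover classes + + + and px sp c (33 + 38 = 71) plus the double crossovers (7).
RF(px–sp) = (71 + 7) / 1200 = 78/1200 = 0.0650 → 6.5 m.u.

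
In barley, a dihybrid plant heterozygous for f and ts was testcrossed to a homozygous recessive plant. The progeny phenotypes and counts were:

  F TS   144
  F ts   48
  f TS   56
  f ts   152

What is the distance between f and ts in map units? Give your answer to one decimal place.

The two most frequent classes, F TS (144) and f ts (152), are the parental types, so the F1 was F TS / f ts.
The recombinant classes are F ts and f TS: 48 + 56 = 104.
Recombination frequency = 104/400 = 0.2600 ≈ 26.0%, i.e. 26.0 map units.

26.0 map units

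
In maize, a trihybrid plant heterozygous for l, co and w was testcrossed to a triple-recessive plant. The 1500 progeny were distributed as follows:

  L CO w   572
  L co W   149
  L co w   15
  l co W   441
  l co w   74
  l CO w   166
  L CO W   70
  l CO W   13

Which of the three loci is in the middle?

co

The two most frequent reciprocal classes, l co W and L CO w, are the parental types, so the F1 was l co W / L CO w.
The two rarest classes, l CO W and L co w, are the double crossovers. Comparing them with the parentals, only the co allele has switched, so co is the middle locus and the order is w – co – l.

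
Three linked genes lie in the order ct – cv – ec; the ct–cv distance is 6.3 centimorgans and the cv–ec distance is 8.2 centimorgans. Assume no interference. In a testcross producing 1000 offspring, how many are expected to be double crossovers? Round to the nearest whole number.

5

Map distances give recombination frequencies of 0.063 and 0.082 for the two intervals.
With no interference, expected double-crossover frequency = 0.063 × 0.082 = 0.00517.
Expected number = 0.00517 × 1000 = 5.17 ≈ 5.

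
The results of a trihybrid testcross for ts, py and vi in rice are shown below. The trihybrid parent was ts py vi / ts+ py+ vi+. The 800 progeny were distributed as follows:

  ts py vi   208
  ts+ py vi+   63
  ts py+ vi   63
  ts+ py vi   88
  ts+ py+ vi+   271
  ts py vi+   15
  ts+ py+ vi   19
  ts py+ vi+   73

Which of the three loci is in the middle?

The two rarest classes, ts py vi+ and ts+ py+ vi, are the double crossovers. Comparing them with the parentals, only the vi allele has switched, so vi is the middle locus and the order is ts – vi – py.

vi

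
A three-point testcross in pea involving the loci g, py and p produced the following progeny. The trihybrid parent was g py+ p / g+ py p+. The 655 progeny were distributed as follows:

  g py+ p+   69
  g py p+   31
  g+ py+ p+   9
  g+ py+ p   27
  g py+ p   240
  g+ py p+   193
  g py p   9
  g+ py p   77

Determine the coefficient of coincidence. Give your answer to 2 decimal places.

0.95

The two rarest classes, g py p and g+ py+ p+, are the double crossovers. Comparing them with the parentals, only the py allele has switched, so py is the middle locus and the order is g – py – p.
g–py: (58 + 18)/655 = 0.1160; py–p: (146 + 18)/655 = 0.2504.
Expected DCO frequency = 0.1160 × 0.2504 ≈ 0.02905; observed = 18/655 ≈ 0.02748.
Coefficient of coincidence = 0.02748/0.02905 ≈ 0.95.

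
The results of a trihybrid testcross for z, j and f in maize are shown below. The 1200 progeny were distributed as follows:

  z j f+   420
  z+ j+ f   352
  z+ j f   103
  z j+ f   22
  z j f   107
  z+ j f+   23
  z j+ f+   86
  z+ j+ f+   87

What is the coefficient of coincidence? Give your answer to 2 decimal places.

The two most frequent reciprocal classes, z j f+ and z+ j+ f, are the parental types, so the F1 was z j f+ / z+ j+ f.
The two rarest classes, z+ j f+ and z j+ f, are the double crossovers. Comparing them with the parentals, only the z allele has switched, so z is the middle locus and the order is j – z – f.
j–z: (189 + 45)/1200 = 0.1950; z–f: (194 + 45)/1200 = 0.1992.
Expected DCO frequency = 0.1950 × 0.1992 ≈ 0.03884; observed = 45/1200 ≈ 0.03750.
Coefficient of coincidence = 0.03750/0.03884 ≈ 0.97.

0.97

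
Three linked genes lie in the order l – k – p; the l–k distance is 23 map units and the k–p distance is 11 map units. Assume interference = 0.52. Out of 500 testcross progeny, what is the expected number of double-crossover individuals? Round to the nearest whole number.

Map distances give recombination frequencies of 0.230 and 0.110 for the two intervals.
With interference 0.52 (so coincidence = 0.48), expected double-crossover frequency = 0.230 × 0.110 × 0.48 = 0.01214.
Expected number = 0.01214 × 500 = 6.07 ≈ 6.

6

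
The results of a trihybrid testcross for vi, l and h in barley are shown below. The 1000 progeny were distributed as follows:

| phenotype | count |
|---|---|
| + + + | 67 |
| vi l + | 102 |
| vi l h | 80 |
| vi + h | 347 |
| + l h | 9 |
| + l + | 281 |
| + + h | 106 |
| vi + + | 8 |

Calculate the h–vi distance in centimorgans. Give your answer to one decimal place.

The two most frequent reciprocal classes, vi + h and + l +, are the parental types, so the F1 was vi + h / + l +.
The two rarest classes, vi + + and + l h, are the double crossovers. Comparing them with the parentals, only the h allele has switched, so h is the middle locus and the order is vi – h – l.
Crossovers in the vi–h interval produce the single-crossover classes + + h and vi l + (106 + 102 = 208) plus the double crossovers (17).
RF(vi–h) = (208 + 17) / 1000 = 225/1000 = 0.2250 → 22.5 centimorgans.

22.5 centimorgans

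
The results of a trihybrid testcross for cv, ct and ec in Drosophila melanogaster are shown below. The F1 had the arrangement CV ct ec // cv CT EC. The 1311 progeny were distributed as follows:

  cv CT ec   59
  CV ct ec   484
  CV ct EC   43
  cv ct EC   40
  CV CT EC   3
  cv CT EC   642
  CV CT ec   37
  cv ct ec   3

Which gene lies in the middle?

cv

The two rarest classes, cv ct ec and CV CT EC, are the double crossovers. Comparing them with the parentals, only the cv allele has switched, so cv is the middle locus and the order is ec – cv – ct.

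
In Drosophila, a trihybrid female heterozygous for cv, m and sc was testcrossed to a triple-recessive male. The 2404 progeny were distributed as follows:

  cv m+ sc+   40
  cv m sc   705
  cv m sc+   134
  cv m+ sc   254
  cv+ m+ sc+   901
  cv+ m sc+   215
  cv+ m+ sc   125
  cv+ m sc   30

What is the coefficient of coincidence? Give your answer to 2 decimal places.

The two most frequent reciprocal classes, cv+ m+ sc+ and cv m sc, are the parental types, so the F1 was cv+ m+ sc+ / cv m sc.
The two rarest classes, cv m+ sc+ and cv+ m sc, are the double crossovers. Comparing them with the parentals, only the cv allele has switched, so cv is the middle locus and the order is sc – cv – m.
sc–cv: (259 + 70)/2404 = 0.1369; cv–m: (469 + 70)/2404 = 0.2242.
Expected DCO frequency = 0.1369 × 0.2242 ≈ 0.03069; observed = 70/2404 ≈ 0.02912.
Coefficient of coincidence = 0.02912/0.03069 ≈ 0.95.

0.95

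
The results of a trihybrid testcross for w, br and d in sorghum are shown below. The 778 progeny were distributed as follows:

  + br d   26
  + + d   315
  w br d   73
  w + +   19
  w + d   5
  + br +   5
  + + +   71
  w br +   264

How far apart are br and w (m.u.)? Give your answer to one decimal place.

The two most frequent reciprocal classes, + + d and w br +, are the parental types, so the F1 was + + d / w br +.
The two rarest classes, w + d and + br +, are the double crossovers. Comparing them with the parentals, only the w allele has switched, so w is the middle locus and the order is br – w – d.
Crossovers in the br–w interval produce the single-crossover classes + br d and w + + (26 + 19 = 45) plus the double crossovers (10).
RF(br–w) = (45 + 10) / 778 = 55/778 = 0.0707 → 7.1 m.u.

7.1 m.u.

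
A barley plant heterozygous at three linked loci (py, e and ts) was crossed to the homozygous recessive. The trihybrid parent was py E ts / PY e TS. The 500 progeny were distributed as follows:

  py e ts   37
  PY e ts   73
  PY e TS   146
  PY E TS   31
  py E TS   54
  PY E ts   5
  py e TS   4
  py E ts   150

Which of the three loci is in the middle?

py

The two rarest classes, PY E ts and py e TS, are the double crossovers. Comparing them with the parentals, only the py allele has switched, so py is the middle locus and the order is ts – py – e.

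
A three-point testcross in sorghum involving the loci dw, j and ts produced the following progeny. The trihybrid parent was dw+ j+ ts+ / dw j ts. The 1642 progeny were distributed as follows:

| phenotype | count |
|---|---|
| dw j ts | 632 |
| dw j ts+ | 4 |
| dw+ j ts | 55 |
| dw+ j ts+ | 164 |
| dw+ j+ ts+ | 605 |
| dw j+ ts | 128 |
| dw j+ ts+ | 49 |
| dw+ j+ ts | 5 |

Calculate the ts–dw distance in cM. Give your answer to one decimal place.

The two rarest classes, dw+ j+ ts and dw j ts+, are the double crossovers. Comparing them with the parentals, only the ts allele has switched, so ts is the middle locus and the order is j – ts – dw.
Crossovers in the ts–dw interval produce the single-crossover classes dw j+ ts+ and dw+ j ts (49 + 55 = 104) plus the double crossovers (9).
RF(ts–dw) = (104 + 9) / 1642 = 113/1642 = 0.0688 → 6.9 cM.

6.9 cM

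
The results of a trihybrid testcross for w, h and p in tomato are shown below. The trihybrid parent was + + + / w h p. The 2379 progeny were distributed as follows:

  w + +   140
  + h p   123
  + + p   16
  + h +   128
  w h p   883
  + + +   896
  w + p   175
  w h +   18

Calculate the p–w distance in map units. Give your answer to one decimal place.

The two rarest classes, + + p and w h +, are the double crossovers. Comparing them with the parentals, only the p allele has switched, so p is the middle locus and the order is h – p – w.
Crossovers in the p–w interval produce the single-crossover classes w + + and + h p (140 + 123 = 263) plus the double crossovers (34).
RF(p–w) = (263 + 34) / 2379 = 297/2379 = 0.1248 → 12.5 map units.

12.5 map units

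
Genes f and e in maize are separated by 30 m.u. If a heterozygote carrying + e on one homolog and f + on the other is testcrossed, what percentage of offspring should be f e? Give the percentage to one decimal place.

15.0%

A map distance of 30 m.u. corresponds to a recombination frequency of 0.300.
The F1 is + e / f +, so f e is a recombinant gamete class with expected frequency r/2 = 0.300/2 = 0.1500.
That is 0.1500 = 15.0% of the progeny.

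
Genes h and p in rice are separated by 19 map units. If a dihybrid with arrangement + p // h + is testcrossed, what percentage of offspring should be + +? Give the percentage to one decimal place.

9.5%

A map distance of 19 map units corresponds to a recombination frequency of 0.190.
The F1 is + p / h +, so + + is a recombinant gamete class with expected frequency r/2 = 0.190/2 = 0.0950.
That is 0.0950 = 9.5% of the progeny.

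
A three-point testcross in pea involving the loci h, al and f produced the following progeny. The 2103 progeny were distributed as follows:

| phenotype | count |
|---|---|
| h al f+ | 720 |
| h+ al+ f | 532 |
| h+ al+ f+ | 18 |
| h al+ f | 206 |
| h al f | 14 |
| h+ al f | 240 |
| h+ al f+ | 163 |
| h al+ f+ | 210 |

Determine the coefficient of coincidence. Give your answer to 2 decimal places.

The two most frequent reciprocal classes, h al f+ and h+ al+ f, are the parental types, so the F1 was h al f+ / h+ al+ f.
The two rarest classes, h al f and h+ al+ f+, are the double crossovers. Comparing them with the parentals, only the f allele has switched, so f is the middle locus and the order is h – f – al.
h–f: (369 + 32)/2103 = 0.1907; f–al: (450 + 32)/2103 = 0.2292.
Expected DCO frequency = 0.1907 × 0.2292 ≈ 0.04371; observed = 32/2103 ≈ 0.01522.
Coefficient of coincidence = 0.01522/0.04371 ≈ 0.35.

0.35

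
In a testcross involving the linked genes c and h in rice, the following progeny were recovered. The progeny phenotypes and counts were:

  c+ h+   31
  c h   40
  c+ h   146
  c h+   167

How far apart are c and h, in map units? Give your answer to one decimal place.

The two most frequent classes, c+ h (146) and c h+ (167), are the parental types, so the F1 was c+ h / c h+.
The recombinant classes are c+ h+ and c h: 31 + 40 = 71.
Recombination frequency = 71/384 = 0.1849 ≈ 18.5%, i.e. 18.5 map units.

18.5 map units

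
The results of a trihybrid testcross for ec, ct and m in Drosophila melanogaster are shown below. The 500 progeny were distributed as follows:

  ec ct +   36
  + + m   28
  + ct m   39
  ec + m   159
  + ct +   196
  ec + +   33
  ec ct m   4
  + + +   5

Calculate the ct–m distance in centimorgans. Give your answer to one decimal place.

16.2 centimorgans

The two most frequent reciprocal classes, ec + m and + ct +, are the parental types, so the F1 was ec + m / + ct +.
The two rarest classes, ec ct m and + + +, are the double crossovers. Comparing them with the parentals, only the ct allele has switched, so ct is the middle locus and the order is ec – ct – m.
Crossovers in the ct–m interval produce the single-crossover classes ec + + and + ct m (33 + 39 = 72) plus the double crossovers (9).
RF(ct–m) = (72 + 9) / 500 = 81/500 = 0.1620 → 16.2 centimorgans.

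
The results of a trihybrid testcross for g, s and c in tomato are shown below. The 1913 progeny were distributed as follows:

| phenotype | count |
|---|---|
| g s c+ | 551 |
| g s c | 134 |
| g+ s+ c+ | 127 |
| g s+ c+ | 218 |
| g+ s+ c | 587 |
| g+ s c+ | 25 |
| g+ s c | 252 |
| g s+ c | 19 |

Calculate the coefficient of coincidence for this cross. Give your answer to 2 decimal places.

0.54

The two most frequent reciprocal classes, g s c+ and g+ s+ c, are the parental types, so the F1 was g s c+ / g+ s+ c.
The two rarest classes, g+ s c+ and g s+ c, are the double crossovers. Comparing them with the parentals, only the g allele has switched, so g is the middle locus and the order is s – g – c.
s–g: (470 + 44)/1913 = 0.2687; g–c: (261 + 44)/1913 = 0.1594.
Expected DCO frequency = 0.2687 × 0.1594 ≈ 0.04283; observed = 44/1913 ≈ 0.02300.
Coefficient of coincidence = 0.02300/0.04283 ≈ 0.54.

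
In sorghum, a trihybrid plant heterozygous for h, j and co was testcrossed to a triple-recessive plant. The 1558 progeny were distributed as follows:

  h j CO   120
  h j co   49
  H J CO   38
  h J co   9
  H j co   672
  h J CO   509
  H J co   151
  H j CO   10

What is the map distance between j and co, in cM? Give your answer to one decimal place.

18.6 cM

The two most frequent reciprocal classes, h J CO and H j co, are the parental types, so the F1 was h J CO / H j co.
The two rarest classes, h J co and H j CO, are the double crossovers. Comparing them with the parentals, only the co allele has switched, so co is the middle locus and the order is h – co – j.
Crossovers in the co–j interval produce the single-crossover classes h j CO and H J co (120 + 151 = 271) plus the double crossovers (19).
RF(co–j) = (271 + 19) / 1558 = 290/1558 = 0.1861 → 18.6 cM.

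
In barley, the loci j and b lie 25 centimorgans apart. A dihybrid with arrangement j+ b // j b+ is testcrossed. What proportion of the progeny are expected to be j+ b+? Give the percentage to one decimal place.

A map distance of 25 centimorgans corresponds to a recombination frequency of 0.250.
The F1 is j+ b / j b+, so j+ b+ is a recombinant gamete class with expected frequency r/2 = 0.250/2 = 0.1250.
That is 0.1250 = 12.5% of the progeny.

12.5%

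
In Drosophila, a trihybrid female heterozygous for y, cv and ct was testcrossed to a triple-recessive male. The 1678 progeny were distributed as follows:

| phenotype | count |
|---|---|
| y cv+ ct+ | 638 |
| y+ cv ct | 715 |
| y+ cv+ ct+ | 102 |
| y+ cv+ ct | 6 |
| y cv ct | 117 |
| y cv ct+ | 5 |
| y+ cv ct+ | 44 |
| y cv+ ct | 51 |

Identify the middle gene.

The two most frequent reciprocal classes, y+ cv ct and y cv+ ct+, are the parental types, so the F1 was y+ cv ct / y cv+ ct+.
The two rarest classes, y+ cv+ ct and y cv ct+, are the double crossovers. Comparing them with the parentals, only the cv allele has switched, so cv is the middle locus and the order is ct – cv – y.

cv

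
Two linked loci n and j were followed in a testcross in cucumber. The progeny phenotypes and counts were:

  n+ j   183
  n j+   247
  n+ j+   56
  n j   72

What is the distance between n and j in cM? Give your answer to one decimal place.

22.9 cM

The two most frequent classes, n+ j (183) and n j+ (247), are the parental types, so the F1 was n+ j / n j+.
The recombinant classes are n+ j+ and n j: 56 + 72 = 128.
Recombination frequency = 128/558 = 0.2294 ≈ 22.9%, i.e. 22.9 cM.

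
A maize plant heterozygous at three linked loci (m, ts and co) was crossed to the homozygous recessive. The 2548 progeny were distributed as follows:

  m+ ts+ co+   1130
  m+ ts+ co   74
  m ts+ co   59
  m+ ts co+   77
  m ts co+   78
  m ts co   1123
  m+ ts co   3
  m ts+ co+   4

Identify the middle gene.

m

The two most frequent reciprocal classes, m ts co and m+ ts+ co+, are the parental types, so the F1 was m ts co / m+ ts+ co+.
The two rarest classes, m+ ts co and m ts+ co+, are the double crossovers. Comparing them with the parentals, only the m allele has switched, so m is the middle locus and the order is co – m – ts.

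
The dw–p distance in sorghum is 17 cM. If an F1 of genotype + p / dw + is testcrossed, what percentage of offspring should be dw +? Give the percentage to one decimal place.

41.5%

A map distance of 17 cM corresponds to a recombination frequency of 0.170.
The F1 is + p / dw +, so dw + is a parental gamete class with expected frequency (1 − r)/2 = 0.830/2 = 0.4150.
That is 0.4150 = 41.5% of the progeny.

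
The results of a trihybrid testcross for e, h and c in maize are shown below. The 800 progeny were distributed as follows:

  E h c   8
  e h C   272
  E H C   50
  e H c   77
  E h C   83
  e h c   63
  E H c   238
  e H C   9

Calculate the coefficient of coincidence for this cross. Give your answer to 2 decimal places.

The two most frequent reciprocal classes, e h C and E H c, are the parental types, so the F1 was e h C / E H c.
The two rarest classes, e H C and E h c, are the double crossovers. Comparing them with the parentals, only the h allele has switched, so h is the middle locus and the order is c – h – e.
c–h: (113 + 17)/800 = 0.1625; h–e: (160 + 17)/800 = 0.2213.
Expected DCO frequency = 0.1625 × 0.2213 ≈ 0.03596; observed = 17/800 ≈ 0.02125.
Coefficient of coincidence = 0.02125/0.03596 ≈ 0.59.

0.59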